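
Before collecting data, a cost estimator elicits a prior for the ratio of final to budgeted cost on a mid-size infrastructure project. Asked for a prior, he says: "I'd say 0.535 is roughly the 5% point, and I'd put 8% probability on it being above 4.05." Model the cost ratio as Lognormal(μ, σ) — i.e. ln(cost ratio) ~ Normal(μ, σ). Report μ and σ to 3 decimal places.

If T ~ Lognormal(μ,σ) then ln T ~ Normal(μ,σ), so the p-quantile of ln T is μ + z_p·σ.
ln(0.535) = -0.6255 and ln(4.05) = 1.399; z_{0.05} = -1.645, z_{0.92} = 1.405.
σ = (1.399 − -0.6255)/(1.405 − (-1.645)) = 0.664.
μ = -0.6255 − (-1.645)·0.664 = 0.466.

μ ≈ 0.466, σ ≈ 0.664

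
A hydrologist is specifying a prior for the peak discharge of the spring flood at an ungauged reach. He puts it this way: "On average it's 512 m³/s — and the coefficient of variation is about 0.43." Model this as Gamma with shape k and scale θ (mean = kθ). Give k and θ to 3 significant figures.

k ≈ 5.41, θ ≈ 94.7

For Gamma(k, scale θ): mean = kθ, variance = kθ², so CV = 1/√k.
CV = 0.43, hence k = 1/CV² = 5.41.
Then θ = mean/k = 512/5.41 = 94.7.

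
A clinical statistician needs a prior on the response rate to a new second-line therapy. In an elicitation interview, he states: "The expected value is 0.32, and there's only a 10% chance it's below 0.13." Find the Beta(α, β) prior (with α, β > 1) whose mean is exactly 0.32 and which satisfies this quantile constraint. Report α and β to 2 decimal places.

With mean 0.32 fixed, write α = 0.32s, β = 0.68s where s = α+β.
Need P(θ < 0.13) = 0.1 under Beta(0.32s, 0.68s). Normal approximation: (q−m)/√(m(1−m)/s) ≈ z_{0.1} = -1.28, so s ≈ 0.32·0.68·(-1.28)²/(0.13−0.32)² = 9.9.
At s = 9.9: P(θ<0.13) ≈ 0.077. Adjusting to match 0.1 gives s ≈ 8.28.
So α = 0.32·8.28 ≈ 2.65, β = 0.68·8.28 ≈ 5.63.

α ≈ 2.65, β ≈ 5.63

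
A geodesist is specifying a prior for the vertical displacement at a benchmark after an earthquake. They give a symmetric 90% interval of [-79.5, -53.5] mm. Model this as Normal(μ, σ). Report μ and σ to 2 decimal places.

μ = -66.50, σ = 7.90

A symmetric 90% interval runs μ ± z·σ with z = 1.645.
Half-width = 13, so σ = 13/1.645 = 7.90.
μ is the interval midpoint, -66.50.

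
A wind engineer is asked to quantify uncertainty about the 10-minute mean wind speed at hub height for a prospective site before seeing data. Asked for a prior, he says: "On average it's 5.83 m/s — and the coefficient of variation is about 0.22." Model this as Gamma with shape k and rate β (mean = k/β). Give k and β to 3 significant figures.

k ≈ 20.7, β ≈ 3.54

For Gamma(k, rate β): mean = k/β, variance = k/β², so CV = 1/√k.
CV = 0.22, hence k = 1/CV² = 20.7.
Then β = k/mean = 20.7/5.83 = 3.54.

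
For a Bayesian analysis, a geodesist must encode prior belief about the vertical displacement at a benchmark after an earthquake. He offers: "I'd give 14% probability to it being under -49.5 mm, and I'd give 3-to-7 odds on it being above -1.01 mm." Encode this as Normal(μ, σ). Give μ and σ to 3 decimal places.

For Normal(μ,σ), the p-quantile is μ + z_p·σ. Here z_{0.14} = -1.08, z_{0.7} = 0.5244.
So -49.5 = μ − 1.08σ and -1.01 = μ + 0.5244σ.
Subtracting: σ = (-1.01 − -49.5)/(0.5244 − (-1.08)) = 30.217.
Then μ = -49.5 − (-1.08)·30.217 = -16.856.

μ = -16.856, σ = 30.217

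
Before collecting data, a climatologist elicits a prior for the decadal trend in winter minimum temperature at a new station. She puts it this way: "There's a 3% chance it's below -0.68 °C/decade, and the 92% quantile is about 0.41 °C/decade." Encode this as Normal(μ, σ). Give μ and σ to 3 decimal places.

For Normal(μ,σ), the p-quantile is μ + z_p·σ. Here z_{0.03} = -1.881, z_{0.92} = 1.405.
So -0.68 = μ − 1.881σ and 0.41 = μ + 1.405σ.
Subtracting: σ = (0.41 − -0.68)/(1.405 − (-1.881)) = 0.332.
Then μ = -0.68 − (-1.881)·0.332 = -0.056.

μ = -0.056, σ = 0.332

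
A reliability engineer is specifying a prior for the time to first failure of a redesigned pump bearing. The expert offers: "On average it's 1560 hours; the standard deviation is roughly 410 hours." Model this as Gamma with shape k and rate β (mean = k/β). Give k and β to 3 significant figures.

For Gamma(k, rate β): mean = k/β, variance = k/β², so CV = 1/√k.
CV = SD/mean = 410/1560 = 0.2628, hence k = 1/CV² = 14.5.
Then β = k/mean = 14.5/1560 = 0.00928.

k ≈ 14.5, β ≈ 0.00928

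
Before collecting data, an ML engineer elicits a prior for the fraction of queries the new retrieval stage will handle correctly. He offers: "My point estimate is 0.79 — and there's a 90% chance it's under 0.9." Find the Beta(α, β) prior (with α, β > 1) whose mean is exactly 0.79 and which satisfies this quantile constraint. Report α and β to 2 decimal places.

α ≈ 14.93, β ≈ 3.97

With mean 0.79 fixed, write α = 0.79s, β = 0.21s where s = α+β.
Need P(θ < 0.9) = 0.9 under Beta(0.79s, 0.21s). Normal approximation: (q−m)/√(m(1−m)/s) ≈ z_{0.9} = 1.28, so s ≈ 0.79·0.21·(1.28)²/(0.9−0.79)² = 22.5.
At s = 22.5: P(θ<0.9) ≈ 0.922. Adjusting to match 0.9 gives s ≈ 18.90.
So α = 0.79·18.90 ≈ 14.93, β = 0.21·18.90 ≈ 3.97.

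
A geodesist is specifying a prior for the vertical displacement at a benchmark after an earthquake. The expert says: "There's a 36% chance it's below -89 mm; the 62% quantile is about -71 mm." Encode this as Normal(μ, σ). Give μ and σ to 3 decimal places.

μ = -79.282, σ = 27.111

The p-quantile of Normal(μ,σ) is μ + z_p·σ, with z_{0.36} = -0.3585 and z_{0.62} = 0.3055.
Eliminate σ: μ = (z₂·x₁ − z₁·x₂)/(z₂ − z₁) = (0.3055·-89 − (-0.3585)·-71)/0.6639 = -79.282.
Then σ = (x₂ − x₁)/(z₂ − z₁) = (-71 − -89)/0.6639 = 27.111.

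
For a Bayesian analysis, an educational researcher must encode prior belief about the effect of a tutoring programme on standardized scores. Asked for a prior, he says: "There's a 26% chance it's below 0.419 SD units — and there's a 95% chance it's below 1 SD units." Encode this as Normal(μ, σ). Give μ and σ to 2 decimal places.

μ = 0.58, σ = 0.25

The p-quantile of Normal(μ,σ) is μ + z_p·σ, with z_{0.26} = -0.6433 and z_{0.95} = 1.645.
Eliminate σ: μ = (z₂·x₁ − z₁·x₂)/(z₂ − z₁) = (1.645·0.419 − (-0.6433)·1)/2.288 = 0.58.
Then σ = (x₂ − x₁)/(z₂ − z₁) = (1 − 0.419)/2.288 = 0.25.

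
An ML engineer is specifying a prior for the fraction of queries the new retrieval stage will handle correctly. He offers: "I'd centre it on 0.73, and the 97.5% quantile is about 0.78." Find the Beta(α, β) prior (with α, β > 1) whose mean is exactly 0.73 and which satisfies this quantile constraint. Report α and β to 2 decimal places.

α ≈ 206.92, β ≈ 76.53

With mean 0.73 fixed, write α = 0.73s, β = 0.27s where s = α+β.
Need P(θ < 0.78) = 0.975 under Beta(0.73s, 0.27s). Normal approximation: (q−m)/√(m(1−m)/s) ≈ z_{0.975} = 1.96, so s ≈ 0.73·0.27·(1.96)²/(0.78−0.73)² = 302.9.
At s = 302.9: P(θ<0.78) ≈ 0.979. Adjusting to match 0.975 gives s ≈ 283.45.
So α = 0.73·283.45 ≈ 206.92, β = 0.27·283.45 ≈ 76.53.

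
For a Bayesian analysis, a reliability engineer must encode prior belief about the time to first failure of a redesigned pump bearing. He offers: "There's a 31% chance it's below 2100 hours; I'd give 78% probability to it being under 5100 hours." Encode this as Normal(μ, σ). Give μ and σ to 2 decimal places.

μ = 3273.11, σ = 2365.85

For Normal(μ,σ), the p-quantile is μ + z_p·σ. Here z_{0.31} = -0.4959, z_{0.78} = 0.7722.
So 2100 = μ − 0.4959σ and 5100 = μ + 0.7722σ.
Subtracting: σ = (5100 − 2100)/(0.7722 − (-0.4959)) = 2365.85.
Then μ = 2100 − (-0.4959)·2365.85 = 3273.11.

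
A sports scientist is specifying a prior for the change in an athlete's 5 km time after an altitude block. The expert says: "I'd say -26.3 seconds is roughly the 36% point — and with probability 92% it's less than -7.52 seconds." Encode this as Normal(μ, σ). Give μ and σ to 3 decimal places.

The p-quantile of Normal(μ,σ) is μ + z_p·σ, with z_{0.36} = -0.3585 and z_{0.92} = 1.405.
Eliminate σ: μ = (z₂·x₁ − z₁·x₂)/(z₂ − z₁) = (1.405·-26.3 − (-0.3585)·-7.52)/1.764 = -22.483.
Then σ = (x₂ − x₁)/(z₂ − z₁) = (-7.52 − -26.3)/1.764 = 10.649.

μ = -22.483, σ = 10.649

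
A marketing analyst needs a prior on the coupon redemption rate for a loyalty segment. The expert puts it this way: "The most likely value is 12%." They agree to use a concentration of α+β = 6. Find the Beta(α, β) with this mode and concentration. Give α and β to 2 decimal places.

For α,β > 1 the Beta mode is (α−1)/(α+β−2). With α+β = 6, the mode is (α−1)/4.
Set (α−1)/4 = 0.12 → α = 1 + 0.12·4 = 1.48.
β = 6 − α = 4.52.

α = 1.48, β = 4.52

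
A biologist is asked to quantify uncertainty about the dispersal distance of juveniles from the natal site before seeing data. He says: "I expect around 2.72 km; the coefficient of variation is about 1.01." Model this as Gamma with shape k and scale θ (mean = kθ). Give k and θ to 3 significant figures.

For Gamma(k, scale θ): mean = kθ, variance = kθ², so CV = 1/√k.
CV = 1.01, hence k = 1/CV² = 0.98.
Then θ = mean/k = 2.72/0.98 = 2.77.

k ≈ 0.98, θ ≈ 2.77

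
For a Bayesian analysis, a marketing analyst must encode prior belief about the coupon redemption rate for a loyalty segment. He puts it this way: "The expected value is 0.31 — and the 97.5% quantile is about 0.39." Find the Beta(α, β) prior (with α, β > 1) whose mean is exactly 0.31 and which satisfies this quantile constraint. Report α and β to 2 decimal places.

With mean 0.31 fixed, write α = 0.31s, β = 0.69s where s = α+β.
Need P(θ < 0.39) = 0.975 under Beta(0.31s, 0.69s). Normal approximation: (q−m)/√(m(1−m)/s) ≈ z_{0.975} = 1.96, so s ≈ 0.31·0.69·(1.96)²/(0.39−0.31)² = 128.4.
At s = 128.4: P(θ<0.39) ≈ 0.972. Adjusting to match 0.975 gives s ≈ 135.79.
So α = 0.31·135.79 ≈ 42.09, β = 0.69·135.79 ≈ 93.69.

α ≈ 42.09, β ≈ 93.69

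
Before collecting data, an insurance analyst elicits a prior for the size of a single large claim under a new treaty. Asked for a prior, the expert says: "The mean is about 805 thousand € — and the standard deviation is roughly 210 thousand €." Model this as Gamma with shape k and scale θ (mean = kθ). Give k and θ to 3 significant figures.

k ≈ 14.7, θ ≈ 54.8

For Gamma(k, scale θ): mean = kθ, variance = kθ², so CV = 1/√k.
CV = SD/mean = 210/805 = 0.2609, hence k = 1/CV² = 14.7.
Then θ = mean/k = 805/14.7 = 54.8.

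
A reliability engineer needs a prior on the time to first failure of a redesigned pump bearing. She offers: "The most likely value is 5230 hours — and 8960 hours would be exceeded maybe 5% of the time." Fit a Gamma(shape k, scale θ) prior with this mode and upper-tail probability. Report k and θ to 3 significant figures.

k ≈ 10.6, θ ≈ 543

Gamma(k,θ) with k>1 has mode (k−1)θ, so θ = 5230/(k−1).
Need P(X < 8960) = 0.95 with θ tied to k this way. Start at k = 2, θ = 5230: P(X<8960) ≈ 0.511.
Too low — raise k to concentrate. Iterating converges to k ≈ 10.6.
Then θ = 5230/(10.6−1) ≈ 543.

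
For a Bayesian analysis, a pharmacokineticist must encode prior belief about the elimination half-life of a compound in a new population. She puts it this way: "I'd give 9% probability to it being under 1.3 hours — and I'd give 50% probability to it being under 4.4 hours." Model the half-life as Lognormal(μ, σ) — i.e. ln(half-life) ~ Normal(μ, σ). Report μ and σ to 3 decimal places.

If T ~ Lognormal(μ,σ) then ln T ~ Normal(μ,σ), so the p-quantile of ln T is μ + z_p·σ.
ln(1.3) = 0.2624 and ln(4.4) = 1.482; z_{0.09} = -1.341, z_{0.5} = 0.
σ = (1.482 − 0.2624)/(0 − (-1.341)) = 0.909.
μ = 0.2624 − (-1.341)·0.909 = 1.482.

μ ≈ 1.482, σ ≈ 0.909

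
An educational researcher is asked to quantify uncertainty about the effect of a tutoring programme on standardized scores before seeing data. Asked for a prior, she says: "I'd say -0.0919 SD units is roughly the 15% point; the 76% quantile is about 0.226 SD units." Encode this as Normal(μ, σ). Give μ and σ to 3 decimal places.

The p-quantile of Normal(μ,σ) is μ + z_p·σ, with z_{0.15} = -1.036 and z_{0.76} = 0.7063.
Eliminate σ: μ = (z₂·x₁ − z₁·x₂)/(z₂ − z₁) = (0.7063·-0.0919 − (-1.036)·0.226)/1.743 = 0.097.
Then σ = (x₂ − x₁)/(z₂ − z₁) = (0.226 − -0.0919)/1.743 = 0.182.

μ = 0.097, σ = 0.182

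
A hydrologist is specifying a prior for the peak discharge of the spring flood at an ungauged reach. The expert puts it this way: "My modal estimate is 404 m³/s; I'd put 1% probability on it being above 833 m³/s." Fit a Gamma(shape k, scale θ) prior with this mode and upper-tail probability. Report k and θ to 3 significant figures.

Gamma(k,θ) with k>1 has mode (k−1)θ, so θ = 404/(k−1).
Need P(X < 833) = 0.99 with θ tied to k this way. Start at k = 2, θ = 404: P(X<833) ≈ 0.610.
Too low — raise k to concentrate. Iterating converges to k ≈ 10.3.
Then θ = 404/(10.3−1) ≈ 43.3.

k ≈ 10.3, θ ≈ 43.3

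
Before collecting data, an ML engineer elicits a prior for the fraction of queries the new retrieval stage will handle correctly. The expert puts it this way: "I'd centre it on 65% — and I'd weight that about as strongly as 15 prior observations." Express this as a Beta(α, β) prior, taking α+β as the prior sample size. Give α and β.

α = 9.75, β = 5.25

Under the effective-sample-size interpretation, Beta(α, β) has prior mean α/(α+β) and prior sample size α+β.
So α+β = 15 and α/(α+β) = 0.65, giving α = 0.65·15 = 9.75 and β = 15 − 9.75 = 5.25.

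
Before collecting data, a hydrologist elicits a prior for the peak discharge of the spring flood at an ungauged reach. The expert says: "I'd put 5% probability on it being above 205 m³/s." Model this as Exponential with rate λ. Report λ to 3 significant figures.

P(T > 205.0) = e^(−λ·205.0) = 0.05, so λ = −ln(0.05)/205.0 = 0.0146.

λ ≈ 0.0146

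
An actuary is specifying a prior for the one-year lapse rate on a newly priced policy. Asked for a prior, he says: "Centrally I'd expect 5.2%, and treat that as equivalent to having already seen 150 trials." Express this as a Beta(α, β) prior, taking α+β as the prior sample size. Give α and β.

Under the effective-sample-size interpretation, Beta(α, β) has prior mean α/(α+β) and prior sample size α+β.
So α+β = 150 and α/(α+β) = 0.052, giving α = 0.052·150 = 7.8 and β = 150 − 7.8 = 142.2.

α = 7.8, β = 142.2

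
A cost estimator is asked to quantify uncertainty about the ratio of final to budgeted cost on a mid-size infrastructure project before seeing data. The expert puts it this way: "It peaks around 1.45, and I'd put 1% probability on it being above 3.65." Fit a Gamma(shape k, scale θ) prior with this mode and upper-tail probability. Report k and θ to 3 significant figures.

Gamma(k,θ) with k>1 has mode (k−1)θ, so θ = 1.45/(k−1).
Need P(X < 3.65) = 0.99 with θ tied to k this way. Start at k = 2, θ = 1.45: P(X<3.65) ≈ 0.716.
Too low — raise k to concentrate. Iterating converges to k ≈ 6.5.
Then θ = 1.45/(6.5−1) ≈ 0.264.

k ≈ 6.5, θ ≈ 0.264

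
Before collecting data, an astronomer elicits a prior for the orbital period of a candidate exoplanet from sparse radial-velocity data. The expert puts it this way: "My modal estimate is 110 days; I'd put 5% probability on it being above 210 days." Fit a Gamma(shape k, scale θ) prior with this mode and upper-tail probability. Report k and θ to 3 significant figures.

Gamma(k,θ) with k>1 has mode (k−1)θ, so θ = 110/(k−1).
Need P(X < 210) = 0.95 with θ tied to k this way. Start at k = 2, θ = 110: P(X<210) ≈ 0.569.
Too low — raise k to concentrate. Iterating converges to k ≈ 7.65.
Then θ = 110/(7.65−1) ≈ 16.5.

k ≈ 7.65, θ ≈ 16.5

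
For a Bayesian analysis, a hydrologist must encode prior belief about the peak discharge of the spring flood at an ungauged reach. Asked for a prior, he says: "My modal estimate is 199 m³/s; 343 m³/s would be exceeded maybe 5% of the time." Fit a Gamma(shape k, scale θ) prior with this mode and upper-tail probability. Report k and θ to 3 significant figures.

Gamma(k,θ) with k>1 has mode (k−1)θ, so θ = 199/(k−1).
Need P(X < 343) = 0.95 with θ tied to k this way. Start at k = 2, θ = 199: P(X<343) ≈ 0.514.
Too low — raise k to concentrate. Iterating converges to k ≈ 10.4.
Then θ = 199/(10.4−1) ≈ 21.1.

k ≈ 10.4, θ ≈ 21.1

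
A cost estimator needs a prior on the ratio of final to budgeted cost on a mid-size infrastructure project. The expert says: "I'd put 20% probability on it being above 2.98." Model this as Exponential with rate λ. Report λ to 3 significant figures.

λ ≈ 0.54

P(T > 2.98) = e^(−λ·2.98) = 0.2, so λ = −ln(0.2)/2.98 = 0.54.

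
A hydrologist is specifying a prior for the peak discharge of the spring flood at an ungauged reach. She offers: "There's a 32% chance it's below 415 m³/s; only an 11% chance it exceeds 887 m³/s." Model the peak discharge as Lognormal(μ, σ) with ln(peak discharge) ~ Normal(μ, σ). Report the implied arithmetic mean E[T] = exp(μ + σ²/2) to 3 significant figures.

If T ~ Lognormal(μ,σ) then ln T ~ Normal(μ,σ), so the p-quantile of ln T is μ + z_p·σ.
ln(415) = 6.028 and ln(887) = 6.788; z_{0.32} = -0.4677, z_{0.89} = 1.227.
σ = (6.788 − 6.028)/(1.227 − (-0.4677)) = 0.448.
μ = 6.028 − (-0.4677)·0.448 = 6.238.
E[T] = exp(μ + σ²/2) = exp(6.238 + 0.1005) = 566 m³/s.

E[T] ≈ 566 m³/s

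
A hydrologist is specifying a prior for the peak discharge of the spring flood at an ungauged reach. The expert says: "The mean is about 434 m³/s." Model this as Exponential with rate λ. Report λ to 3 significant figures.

λ ≈ 0.0023

Exponential mean = 1/λ, so λ = 1/434.0 = 0.0023.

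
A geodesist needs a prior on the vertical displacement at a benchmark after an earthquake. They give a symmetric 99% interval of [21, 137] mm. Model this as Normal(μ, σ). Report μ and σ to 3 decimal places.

μ = 79.000, σ = 22.517

A symmetric 99% interval runs μ ± z·σ with z = 2.576.
Half-width = 58, so σ = 58/2.576 = 22.517.
μ is the interval midpoint, 79.000.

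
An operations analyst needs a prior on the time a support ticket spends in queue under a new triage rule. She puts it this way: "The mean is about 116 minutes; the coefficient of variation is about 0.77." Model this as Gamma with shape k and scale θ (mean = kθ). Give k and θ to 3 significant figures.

k ≈ 1.69, θ ≈ 68.8

For Gamma(k, scale θ): mean = kθ, variance = kθ², so CV = 1/√k.
CV = 0.77, hence k = 1/CV² = 1.69.
Then θ = mean/k = 116/1.69 = 68.8.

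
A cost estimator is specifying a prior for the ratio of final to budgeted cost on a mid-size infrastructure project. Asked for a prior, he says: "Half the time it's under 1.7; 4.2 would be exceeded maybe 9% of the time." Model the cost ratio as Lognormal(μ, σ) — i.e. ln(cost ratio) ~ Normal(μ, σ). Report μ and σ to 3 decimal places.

If T ~ Lognormal(μ,σ) then ln T ~ Normal(μ,σ), so the p-quantile of ln T is μ + z_p·σ.
ln(1.7) = 0.5306 and ln(4.2) = 1.435; z_{0.5} = 0, z_{0.91} = 1.341.
σ = (1.435 − 0.5306)/(1.341 − (0)) = 0.675.
μ = 0.5306 − (0)·0.675 = 0.531.

μ ≈ 0.531, σ ≈ 0.675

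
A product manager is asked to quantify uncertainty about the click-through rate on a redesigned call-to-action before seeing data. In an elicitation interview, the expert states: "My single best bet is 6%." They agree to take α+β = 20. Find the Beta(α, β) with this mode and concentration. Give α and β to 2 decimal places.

For α,β > 1 the Beta mode is (α−1)/(α+β−2). With α+β = 20, the mode is (α−1)/18.
Set (α−1)/18 = 0.06 → α = 1 + 0.06·18 = 2.08.
β = 20 − α = 17.92.

α = 2.08, β = 17.92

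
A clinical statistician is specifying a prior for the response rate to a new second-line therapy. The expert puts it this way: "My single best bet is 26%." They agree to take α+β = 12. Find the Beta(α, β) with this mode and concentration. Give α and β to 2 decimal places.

For α,β > 1 the Beta mode is (α−1)/(α+β−2). With α+β = 12, the mode is (α−1)/10.
Set (α−1)/10 = 0.26 → α = 1 + 0.26·10 = 3.60.
β = 12 − α = 8.40.

α = 3.60, β = 8.40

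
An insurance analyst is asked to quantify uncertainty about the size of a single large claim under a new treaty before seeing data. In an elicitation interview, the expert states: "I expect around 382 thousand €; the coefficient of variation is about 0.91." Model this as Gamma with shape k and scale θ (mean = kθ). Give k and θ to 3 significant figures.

For Gamma(k, scale θ): mean = kθ, variance = kθ², so CV = 1/√k.
CV = 0.91, hence k = 1/CV² = 1.21.
Then θ = mean/k = 382/1.21 = 316.

k ≈ 1.21, θ ≈ 316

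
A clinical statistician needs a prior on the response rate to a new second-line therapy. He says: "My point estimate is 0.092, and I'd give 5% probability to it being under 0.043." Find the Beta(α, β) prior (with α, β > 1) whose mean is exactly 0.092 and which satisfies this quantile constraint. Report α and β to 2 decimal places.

α ≈ 6.47, β ≈ 63.83

With mean 0.092 fixed, write α = 0.092s, β = 0.908s where s = α+β.
Need P(θ < 0.043) = 0.05 under Beta(0.092s, 0.908s). Normal approximation: (q−m)/√(m(1−m)/s) ≈ z_{0.05} = -1.64, so s ≈ 0.092·0.908·(-1.64)²/(0.043−0.092)² = 94.1.
At s = 94.1: P(θ<0.043) ≈ 0.026. Adjusting to match 0.05 gives s ≈ 70.30.
So α = 0.092·70.30 ≈ 6.47, β = 0.908·70.30 ≈ 63.83.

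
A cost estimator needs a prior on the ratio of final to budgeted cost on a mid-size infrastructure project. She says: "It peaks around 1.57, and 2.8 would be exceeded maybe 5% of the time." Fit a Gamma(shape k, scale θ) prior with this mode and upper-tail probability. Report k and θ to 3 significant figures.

k ≈ 9.33, θ ≈ 0.188

Gamma(k,θ) with k>1 has mode (k−1)θ, so θ = 1.57/(k−1).
Need P(X < 2.8) = 0.95 with θ tied to k this way. Start at k = 2, θ = 1.57: P(X<2.8) ≈ 0.532.
Too low — raise k to concentrate. Iterating converges to k ≈ 9.33.
Then θ = 1.57/(9.33−1) ≈ 0.188.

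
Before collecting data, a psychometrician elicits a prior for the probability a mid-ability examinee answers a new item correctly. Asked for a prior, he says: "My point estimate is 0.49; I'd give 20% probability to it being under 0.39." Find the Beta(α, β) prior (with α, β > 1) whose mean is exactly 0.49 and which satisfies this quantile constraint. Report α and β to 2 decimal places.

With mean 0.49 fixed, write α = 0.49s, β = 0.51s where s = α+β.
Need P(θ < 0.39) = 0.2 under Beta(0.49s, 0.51s). Normal approximation: (q−m)/√(m(1−m)/s) ≈ z_{0.2} = -0.842, so s ≈ 0.49·0.51·(-0.842)²/(0.39−0.49)² = 17.7.
At s = 17.7: P(θ<0.39) ≈ 0.201. Adjusting to match 0.2 gives s ≈ 17.87.
So α = 0.49·17.87 ≈ 8.76, β = 0.51·17.87 ≈ 9.11.

α ≈ 8.76, β ≈ 9.11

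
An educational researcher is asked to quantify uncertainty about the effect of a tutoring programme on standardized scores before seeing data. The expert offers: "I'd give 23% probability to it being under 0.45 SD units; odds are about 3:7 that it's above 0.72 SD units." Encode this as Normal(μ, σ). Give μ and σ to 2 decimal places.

μ = 0.61, σ = 0.21

For Normal(μ,σ), the p-quantile is μ + z_p·σ. Here z_{0.23} = -0.7388, z_{0.7} = 0.5244.
So 0.45 = μ − 0.7388σ and 0.72 = μ + 0.5244σ.
Subtracting: σ = (0.72 − 0.45)/(0.5244 − (-0.7388)) = 0.21.
Then μ = 0.45 − (-0.7388)·0.21 = 0.61.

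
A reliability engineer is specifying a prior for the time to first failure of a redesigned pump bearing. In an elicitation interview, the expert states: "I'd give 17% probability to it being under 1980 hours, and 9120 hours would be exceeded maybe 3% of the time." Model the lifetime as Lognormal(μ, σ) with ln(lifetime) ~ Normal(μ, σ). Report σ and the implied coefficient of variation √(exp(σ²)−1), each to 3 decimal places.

If T ~ Lognormal(μ,σ) then ln T ~ Normal(μ,σ), so the p-quantile of ln T is μ + z_p·σ.
ln(1980) = 7.591 and ln(9120) = 9.118; z_{0.17} = -0.9542, z_{0.97} = 1.881.
σ = (9.118 − 7.591)/(1.881 − (-0.9542)) = 0.539.
μ = 7.591 − (-0.9542)·0.539 = 8.105.
CV = √(exp(σ²)−1) = √(exp(0.2903)−1) = 0.580.

σ ≈ 0.539, CV ≈ 0.580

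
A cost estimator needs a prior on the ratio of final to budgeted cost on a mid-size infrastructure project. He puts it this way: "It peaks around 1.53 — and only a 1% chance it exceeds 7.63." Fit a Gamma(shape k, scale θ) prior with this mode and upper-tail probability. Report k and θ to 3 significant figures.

k ≈ 2.52, θ ≈ 1.01

Gamma(k,θ) with k>1 has mode (k−1)θ, so θ = 1.53/(k−1).
Need P(X < 7.63) = 0.99 with θ tied to k this way. Start at k = 2, θ = 1.53: P(X<7.63) ≈ 0.959.
Too low — raise k to concentrate. Iterating converges to k ≈ 2.52.
Then θ = 1.53/(2.52−1) ≈ 1.01.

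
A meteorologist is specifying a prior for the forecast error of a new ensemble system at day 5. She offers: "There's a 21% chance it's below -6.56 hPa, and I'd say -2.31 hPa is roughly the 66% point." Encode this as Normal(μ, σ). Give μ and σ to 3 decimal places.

μ = -3.748, σ = 3.487

For Normal(μ,σ), the p-quantile is μ + z_p·σ. Here z_{0.21} = -0.8064, z_{0.66} = 0.4125.
So -6.56 = μ − 0.8064σ and -2.31 = μ + 0.4125σ.
Subtracting: σ = (-2.31 − -6.56)/(0.4125 − (-0.8064)) = 3.487.
Then μ = -6.56 − (-0.8064)·3.487 = -3.748.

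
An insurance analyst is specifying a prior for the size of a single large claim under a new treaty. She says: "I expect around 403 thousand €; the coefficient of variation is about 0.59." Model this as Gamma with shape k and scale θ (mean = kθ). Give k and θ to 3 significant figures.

k ≈ 2.87, θ ≈ 140

For Gamma(k, scale θ): mean = kθ, variance = kθ², so CV = 1/√k.
CV = 0.59, hence k = 1/CV² = 2.87.
Then θ = mean/k = 403/2.87 = 140.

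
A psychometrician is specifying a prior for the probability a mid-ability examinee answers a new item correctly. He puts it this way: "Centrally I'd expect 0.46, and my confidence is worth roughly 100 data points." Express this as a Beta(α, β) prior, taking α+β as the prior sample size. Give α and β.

α = 46, β = 54

Under the effective-sample-size interpretation, Beta(α, β) has prior mean α/(α+β) and prior sample size α+β.
So α+β = 100 and α/(α+β) = 0.46, giving α = 0.46·100 = 46 and β = 100 − 46 = 54.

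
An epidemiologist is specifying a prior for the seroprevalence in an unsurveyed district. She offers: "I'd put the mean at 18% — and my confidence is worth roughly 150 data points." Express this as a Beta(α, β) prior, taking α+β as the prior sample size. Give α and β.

Under the effective-sample-size interpretation, Beta(α, β) has prior mean α/(α+β) and prior sample size α+β.
So α+β = 150 and α/(α+β) = 0.18, giving α = 0.18·150 = 27 and β = 150 − 27 = 123.

α = 27, β = 123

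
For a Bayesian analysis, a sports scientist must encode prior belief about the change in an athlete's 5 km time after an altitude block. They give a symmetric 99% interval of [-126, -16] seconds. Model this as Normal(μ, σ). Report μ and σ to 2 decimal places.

μ = -71.00, σ = 21.35

A symmetric 99% interval runs μ ± z·σ with z = 2.576.
Half-width = 55, so σ = 55/2.576 = 21.35.
μ is the interval midpoint, -71.00.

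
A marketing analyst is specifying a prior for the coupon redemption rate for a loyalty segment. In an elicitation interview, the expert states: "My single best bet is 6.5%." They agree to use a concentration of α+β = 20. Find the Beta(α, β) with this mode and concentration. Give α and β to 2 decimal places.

α = 2.17, β = 17.83

For α,β > 1 the Beta mode is (α−1)/(α+β−2). With α+β = 20, the mode is (α−1)/18.
Set (α−1)/18 = 0.065 → α = 1 + 0.065·18 = 2.17.
β = 20 − α = 17.83.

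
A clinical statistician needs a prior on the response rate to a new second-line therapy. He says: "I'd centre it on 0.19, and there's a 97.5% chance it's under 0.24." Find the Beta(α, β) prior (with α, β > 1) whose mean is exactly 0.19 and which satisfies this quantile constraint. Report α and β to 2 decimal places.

α ≈ 48.97, β ≈ 208.76

With mean 0.19 fixed, write α = 0.19s, β = 0.81s where s = α+β.
Need P(θ < 0.24) = 0.975 under Beta(0.19s, 0.81s). Normal approximation: (q−m)/√(m(1−m)/s) ≈ z_{0.975} = 1.96, so s ≈ 0.19·0.81·(1.96)²/(0.24−0.19)² = 236.5.
At s = 236.5: P(θ<0.24) ≈ 0.970. Adjusting to match 0.975 gives s ≈ 257.73.
So α = 0.19·257.73 ≈ 48.97, β = 0.81·257.73 ≈ 208.76.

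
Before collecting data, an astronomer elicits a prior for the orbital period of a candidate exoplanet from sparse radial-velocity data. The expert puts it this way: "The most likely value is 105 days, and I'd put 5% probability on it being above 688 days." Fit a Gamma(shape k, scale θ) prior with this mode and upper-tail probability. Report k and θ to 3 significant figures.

k ≈ 1.63, θ ≈ 167

Gamma(k,θ) with k>1 has mode (k−1)θ, so θ = 105/(k−1).
Need P(X < 688) = 0.95 with θ tied to k this way. Start at k = 2, θ = 105: P(X<688) ≈ 0.989.
Too high — lower k to spread out. Iterating converges to k ≈ 1.63.
Then θ = 105/(1.63−1) ≈ 167.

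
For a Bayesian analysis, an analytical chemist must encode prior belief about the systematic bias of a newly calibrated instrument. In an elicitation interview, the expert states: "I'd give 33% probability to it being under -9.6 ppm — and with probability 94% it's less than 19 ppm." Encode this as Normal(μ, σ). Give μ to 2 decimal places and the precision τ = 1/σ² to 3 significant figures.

For Normal(μ,σ), the p-quantile is μ + z_p·σ. Here z_{0.33} = -0.4399, z_{0.94} = 1.555.
So -9.6 = μ − 0.4399σ and 19 = μ + 1.555σ.
Subtracting: σ = (19 − -9.6)/(1.555 − (-0.4399)) = 14.34.
Then μ = -9.6 − (-0.4399)·14.34 = -3.29.
Precision τ = 1/σ² = 1/14.34² = 0.00486.

μ = -3.29, τ = 0.00486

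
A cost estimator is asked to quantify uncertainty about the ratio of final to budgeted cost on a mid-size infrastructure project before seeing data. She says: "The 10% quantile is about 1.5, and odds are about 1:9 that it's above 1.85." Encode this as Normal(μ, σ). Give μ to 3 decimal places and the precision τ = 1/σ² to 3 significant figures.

μ = 1.675, τ = 53.6

For Normal(μ,σ), the p-quantile is μ + z_p·σ. Here z_{0.1} = -1.282, z_{0.9} = 1.282.
So 1.5 = μ − 1.282σ and 1.85 = μ + 1.282σ.
Subtracting: σ = (1.85 − 1.5)/(1.282 − (-1.282)) = 0.137.
Then μ = 1.5 − (-1.282)·0.137 = 1.675.
Precision τ = 1/σ² = 1/0.1366² = 53.6.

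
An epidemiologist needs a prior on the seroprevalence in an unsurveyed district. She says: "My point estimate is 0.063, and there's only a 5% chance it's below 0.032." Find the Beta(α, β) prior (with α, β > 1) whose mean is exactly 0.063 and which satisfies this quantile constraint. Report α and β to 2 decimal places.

With mean 0.063 fixed, write α = 0.063s, β = 0.937s where s = α+β.
Need P(θ < 0.032) = 0.05 under Beta(0.063s, 0.937s). Normal approximation: (q−m)/√(m(1−m)/s) ≈ z_{0.05} = -1.64, so s ≈ 0.063·0.937·(-1.64)²/(0.032−0.063)² = 166.2.
At s = 166.2: P(θ<0.032) ≈ 0.028. Adjusting to match 0.05 gives s ≈ 127.12.
So α = 0.063·127.12 ≈ 8.01, β = 0.937·127.12 ≈ 119.11.

α ≈ 8.01, β ≈ 119.11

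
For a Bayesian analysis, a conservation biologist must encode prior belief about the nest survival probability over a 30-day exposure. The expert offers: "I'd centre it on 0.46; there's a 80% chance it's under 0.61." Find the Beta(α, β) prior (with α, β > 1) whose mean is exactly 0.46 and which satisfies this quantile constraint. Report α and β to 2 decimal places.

With mean 0.46 fixed, write α = 0.46s, β = 0.54s where s = α+β.
Need P(θ < 0.61) = 0.8 under Beta(0.46s, 0.54s). Normal approximation: (q−m)/√(m(1−m)/s) ≈ z_{0.8} = 0.842, so s ≈ 0.46·0.54·(0.842)²/(0.61−0.46)² = 7.8.
At s = 7.8: P(θ<0.61) ≈ 0.800. Adjusting to match 0.8 gives s ≈ 7.85.
So α = 0.46·7.85 ≈ 3.61, β = 0.54·7.85 ≈ 4.24.

α ≈ 3.61, β ≈ 4.24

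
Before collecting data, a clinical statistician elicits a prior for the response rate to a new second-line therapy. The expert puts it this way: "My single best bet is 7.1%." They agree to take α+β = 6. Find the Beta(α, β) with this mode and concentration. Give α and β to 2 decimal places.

For α,β > 1 the Beta mode is (α−1)/(α+β−2). With α+β = 6, the mode is (α−1)/4.
Set (α−1)/4 = 0.071 → α = 1 + 0.071·4 = 1.28.
β = 6 − α = 4.72.

α = 1.28, β = 4.72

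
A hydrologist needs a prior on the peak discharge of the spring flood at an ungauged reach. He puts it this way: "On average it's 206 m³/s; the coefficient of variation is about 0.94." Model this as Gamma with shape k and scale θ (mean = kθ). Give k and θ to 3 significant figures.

k ≈ 1.13, θ ≈ 182

For Gamma(k, scale θ): mean = kθ, variance = kθ², so CV = 1/√k.
CV = 0.94, hence k = 1/CV² = 1.13.
Then θ = mean/k = 206/1.13 = 182.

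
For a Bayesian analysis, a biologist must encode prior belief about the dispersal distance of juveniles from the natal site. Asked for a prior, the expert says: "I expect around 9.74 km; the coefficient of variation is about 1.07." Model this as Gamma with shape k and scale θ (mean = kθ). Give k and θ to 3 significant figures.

For Gamma(k, scale θ): mean = kθ, variance = kθ², so CV = 1/√k.
CV = 1.07, hence k = 1/CV² = 0.873.
Then θ = mean/k = 9.74/0.873 = 11.2.

k ≈ 0.873, θ ≈ 11.2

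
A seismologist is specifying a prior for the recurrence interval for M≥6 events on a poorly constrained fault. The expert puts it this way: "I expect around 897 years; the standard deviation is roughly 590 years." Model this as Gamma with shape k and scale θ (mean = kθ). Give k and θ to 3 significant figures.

k ≈ 2.31, θ ≈ 388

For Gamma(k, scale θ): mean = kθ, variance = kθ², so CV = 1/√k.
CV = SD/mean = 590/897 = 0.6577, hence k = 1/CV² = 2.31.
Then θ = mean/k = 897/2.31 = 388.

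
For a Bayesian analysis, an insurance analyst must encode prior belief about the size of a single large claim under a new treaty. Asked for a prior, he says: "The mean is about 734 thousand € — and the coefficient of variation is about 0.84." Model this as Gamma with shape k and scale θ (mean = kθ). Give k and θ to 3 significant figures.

For Gamma(k, scale θ): mean = kθ, variance = kθ², so CV = 1/√k.
CV = 0.84, hence k = 1/CV² = 1.42.
Then θ = mean/k = 734/1.42 = 518.

k ≈ 1.42, θ ≈ 518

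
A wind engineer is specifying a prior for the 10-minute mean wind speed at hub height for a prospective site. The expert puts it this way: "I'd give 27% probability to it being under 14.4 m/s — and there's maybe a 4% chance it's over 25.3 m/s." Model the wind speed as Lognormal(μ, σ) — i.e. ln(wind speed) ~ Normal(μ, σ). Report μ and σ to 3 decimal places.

If T ~ Lognormal(μ,σ) then ln T ~ Normal(μ,σ), so the p-quantile of ln T is μ + z_p·σ.
ln(14.4) = 2.667 and ln(25.3) = 3.231; z_{0.27} = -0.6128, z_{0.96} = 1.751.
σ = (3.231 − 2.667)/(1.751 − (-0.6128)) = 0.238.
μ = 2.667 − (-0.6128)·0.238 = 2.813.

μ ≈ 2.813, σ ≈ 0.238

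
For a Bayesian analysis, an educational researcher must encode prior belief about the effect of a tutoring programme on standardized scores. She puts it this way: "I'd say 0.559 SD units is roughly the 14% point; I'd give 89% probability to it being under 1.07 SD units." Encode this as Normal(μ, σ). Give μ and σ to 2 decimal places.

μ = 0.80, σ = 0.22

The p-quantile of Normal(μ,σ) is μ + z_p·σ, with z_{0.14} = -1.08 and z_{0.89} = 1.227.
Eliminate σ: μ = (z₂·x₁ − z₁·x₂)/(z₂ − z₁) = (1.227·0.559 − (-1.08)·1.07)/2.307 = 0.80.
Then σ = (x₂ − x₁)/(z₂ − z₁) = (1.07 − 0.559)/2.307 = 0.22.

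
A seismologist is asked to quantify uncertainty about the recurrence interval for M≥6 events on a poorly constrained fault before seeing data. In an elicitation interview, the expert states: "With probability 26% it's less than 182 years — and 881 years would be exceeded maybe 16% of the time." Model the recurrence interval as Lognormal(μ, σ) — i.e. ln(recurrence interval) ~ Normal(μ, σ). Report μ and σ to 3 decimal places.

If T ~ Lognormal(μ,σ) then ln T ~ Normal(μ,σ), so the p-quantile of ln T is μ + z_p·σ.
ln(182) = 5.204 and ln(881) = 6.781; z_{0.26} = -0.6433, z_{0.84} = 0.9945.
σ = (6.781 − 5.204)/(0.9945 − (-0.6433)) = 0.963.
μ = 5.204 − (-0.6433)·0.963 = 5.823.

μ ≈ 5.823, σ ≈ 0.963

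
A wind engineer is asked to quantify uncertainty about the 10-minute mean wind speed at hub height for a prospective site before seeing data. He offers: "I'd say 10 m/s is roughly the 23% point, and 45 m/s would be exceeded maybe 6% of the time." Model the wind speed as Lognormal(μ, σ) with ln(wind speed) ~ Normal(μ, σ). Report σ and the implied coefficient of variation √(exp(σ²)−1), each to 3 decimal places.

If T ~ Lognormal(μ,σ) then ln T ~ Normal(μ,σ), so the p-quantile of ln T is μ + z_p·σ.
ln(10) = 2.303 and ln(45) = 3.807; z_{0.23} = -0.7388, z_{0.94} = 1.555.
σ = (3.807 − 2.303)/(1.555 − (-0.7388)) = 0.656.
μ = 2.303 − (-0.7388)·0.656 = 2.787.
CV = √(exp(σ²)−1) = √(exp(0.4300)−1) = 0.733.

σ ≈ 0.656, CV ≈ 0.733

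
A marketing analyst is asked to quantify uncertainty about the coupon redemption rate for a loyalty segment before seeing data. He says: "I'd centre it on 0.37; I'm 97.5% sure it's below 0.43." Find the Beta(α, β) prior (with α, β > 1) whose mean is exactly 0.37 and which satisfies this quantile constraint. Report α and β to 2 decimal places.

With mean 0.37 fixed, write α = 0.37s, β = 0.63s where s = α+β.
Need P(θ < 0.43) = 0.975 under Beta(0.37s, 0.63s). Normal approximation: (q−m)/√(m(1−m)/s) ≈ z_{0.975} = 1.96, so s ≈ 0.37·0.63·(1.96)²/(0.43−0.37)² = 248.7.
At s = 248.7: P(θ<0.43) ≈ 0.973. Adjusting to match 0.975 gives s ≈ 255.45.
So α = 0.37·255.45 ≈ 94.52, β = 0.63·255.45 ≈ 160.93.

α ≈ 94.52, β ≈ 160.93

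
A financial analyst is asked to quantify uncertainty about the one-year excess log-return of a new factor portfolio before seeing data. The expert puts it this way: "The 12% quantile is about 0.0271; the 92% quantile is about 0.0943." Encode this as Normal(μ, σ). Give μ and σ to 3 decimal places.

For Normal(μ,σ), the p-quantile is μ + z_p·σ. Here z_{0.12} = -1.175, z_{0.92} = 1.405.
So 0.0271 = μ − 1.175σ and 0.0943 = μ + 1.405σ.
Subtracting: σ = (0.0943 − 0.0271)/(1.405 − (-1.175)) = 0.026.
Then μ = 0.0271 − (-1.175)·0.026 = 0.058.

μ = 0.058, σ = 0.026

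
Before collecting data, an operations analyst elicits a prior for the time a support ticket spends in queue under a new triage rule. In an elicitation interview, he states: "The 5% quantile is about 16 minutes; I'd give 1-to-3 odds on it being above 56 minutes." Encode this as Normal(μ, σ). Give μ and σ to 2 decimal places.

The p-quantile of Normal(μ,σ) is μ + z_p·σ, with z_{0.05} = -1.645 and z_{0.75} = 0.6745.
Eliminate σ: μ = (z₂·x₁ − z₁·x₂)/(z₂ − z₁) = (0.6745·16 − (-1.645)·56)/2.319 = 44.37.
Then σ = (x₂ − x₁)/(z₂ − z₁) = (56 − 16)/2.319 = 17.25.

μ = 44.37, σ = 17.25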